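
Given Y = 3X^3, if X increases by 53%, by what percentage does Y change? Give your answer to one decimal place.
258.2%

For Y = 3X^3:
If X → X(1 + 0.53)
Then Y → Y · (1 + 0.53)^3
     ≈ Y · 3.5816

Percentage change = ((1 + 0.53)^3 − 1) × 100% ≈ 258.2%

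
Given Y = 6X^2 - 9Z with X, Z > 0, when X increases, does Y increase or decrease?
Y increases

Taking the partial derivative:
∂Y/∂X = 12X

∂Y/∂X = 12X > 0 (assuming positive values)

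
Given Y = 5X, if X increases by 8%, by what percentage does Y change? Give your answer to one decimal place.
8.0%

For Y = 5X:
If X → X(1 + 0.08)
Then Y → Y · (1 + 0.08)^1
     = Y · 1.0800

Percentage change = ((1 + 0.08)^1 − 1) × 100% = 8.0%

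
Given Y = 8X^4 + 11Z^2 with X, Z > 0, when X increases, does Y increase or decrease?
Y increases

Taking the partial derivative:
∂Y/∂X = 32X^3

∂Y/∂X = 32X^3 > 0 (assuming positive values)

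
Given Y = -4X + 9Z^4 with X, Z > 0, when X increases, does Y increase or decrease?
Y decreases

Taking the partial derivative:
∂Y/∂X = -4

∂Y/∂X = -4 < 0 (assuming positive values)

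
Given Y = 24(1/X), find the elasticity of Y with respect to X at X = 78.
Elasticity = -1

Elasticity = (dY/dX) · (X/Y)

dY/dX = -24/X²
At X = 78: dY/dX = -2/507, Y = 4/13

Elasticity = (-2/507) · (78 / (4/13)) = -1

Interpretation: for a small percentage change in X, the percentage change in Y is approximately -1.00 times as large.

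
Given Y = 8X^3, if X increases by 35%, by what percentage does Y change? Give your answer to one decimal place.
146.0%

For Y = 8X^3:
If X → X(1 + 0.35)
Then Y → Y · (1 + 0.35)^3
     ≈ Y · 2.4604

Percentage change = ((1 + 0.35)^3 − 1) × 100% ≈ 146.0%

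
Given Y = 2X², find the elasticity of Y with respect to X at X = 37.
Elasticity = 2

Elasticity = (dY/dX) · (X/Y)

dY/dX = 4·X
At X = 37: dY/dX = 148, Y = 2738

Elasticity = 148 · (37 / 2738) = 2

Interpretation: for a small percentage change in X, the percentage change in Y is approximately 2.00 times as large.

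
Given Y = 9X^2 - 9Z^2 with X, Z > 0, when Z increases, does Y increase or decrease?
Y decreases

Taking the partial derivative:
∂Y/∂Z = -18Z

∂Y/∂Z = -18Z < 0 (assuming positive values)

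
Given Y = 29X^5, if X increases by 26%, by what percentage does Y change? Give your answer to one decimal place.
217.6%

For Y = 29X^5:
If X → X(1 + 0.26)
Then Y → Y · (1 + 0.26)^5
     ≈ Y · 3.1758

Percentage change = ((1 + 0.26)^5 − 1) × 100% ≈ 217.6%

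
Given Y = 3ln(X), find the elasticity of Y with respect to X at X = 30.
Elasticity = 1/ln(30) ≈ 0.2940

Elasticity = (dY/dX) · (X/Y)

dY/dX = 3/X
At X = 30: dY/dX = 1/10, Y = 3·ln(30)

Elasticity = (1/10) · (30 / (3·ln(30))) = 1/ln(30) ≈ 0.2940

Interpretation: for a small percentage change in X, the percentage change in Y is approximately 0.29 times as large.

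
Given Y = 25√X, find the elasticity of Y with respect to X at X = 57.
Elasticity = 1/2

Elasticity = (dY/dX) · (X/Y)

dY/dX = 25/(2·√X)
At X = 57: dY/dX = 25·√57/114, Y = 25·√57

Elasticity = (25·√57/114) · (57 / (25·√57)) = 1/2

Interpretation: for a small percentage change in X, the percentage change in Y is approximately 0.50 times as large.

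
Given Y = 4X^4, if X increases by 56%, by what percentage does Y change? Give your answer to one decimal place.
492.2%

For Y = 4X^4:
If X → X(1 + 0.56)
Then Y → Y · (1 + 0.56)^4
     ≈ Y · 5.9224

Percentage change = ((1 + 0.56)^4 − 1) × 100% ≈ 492.2%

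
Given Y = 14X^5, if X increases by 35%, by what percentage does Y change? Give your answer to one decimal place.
348.4%

For Y = 14X^5:
If X → X(1 + 0.35)
Then Y → Y · (1 + 0.35)^5
     ≈ Y · 4.4840

Percentage change = ((1 + 0.35)^5 − 1) × 100% ≈ 348.4%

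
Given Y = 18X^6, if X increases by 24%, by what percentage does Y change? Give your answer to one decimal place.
263.5%

For Y = 18X^6:
If X → X(1 + 0.24)
Then Y → Y · (1 + 0.24)^6
     ≈ Y · 3.6352

Percentage change = ((1 + 0.24)^6 − 1) × 100% ≈ 263.5%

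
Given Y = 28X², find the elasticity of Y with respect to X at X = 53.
Elasticity = 2

Elasticity = (dY/dX) · (X/Y)

dY/dX = 56·X
At X = 53: dY/dX = 2968, Y = 78652

Elasticity = 2968 · (53 / 78652) = 2

Interpretation: for a small percentage change in X, the percentage change in Y is approximately 2.00 times as large.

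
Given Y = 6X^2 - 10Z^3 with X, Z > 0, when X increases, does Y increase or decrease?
Y increases

Taking the partial derivative:
∂Y/∂X = 12X

∂Y/∂X = 12X > 0 (assuming positive values)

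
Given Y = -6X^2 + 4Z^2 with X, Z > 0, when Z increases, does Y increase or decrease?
Y increases

Taking the partial derivative:
∂Y/∂Z = 8Z

∂Y/∂Z = 8Z > 0 (assuming positive values)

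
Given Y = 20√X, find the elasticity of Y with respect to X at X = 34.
Elasticity = 1/2

Elasticity = (dY/dX) · (X/Y)

dY/dX = 10/√X
At X = 34: dY/dX = 5·√34/17, Y = 20·√34

Elasticity = (5·√34/17) · (34 / (20·√34)) = 1/2

Interpretation: for a small percentage change in X, the percentage change in Y is approximately 0.50 times as large.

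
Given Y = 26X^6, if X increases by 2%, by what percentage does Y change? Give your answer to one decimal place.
12.6%

For Y = 26X^6:
If X → X(1 + 0.02)
Then Y → Y · (1 + 0.02)^6
     ≈ Y · 1.1262

Percentage change = ((1 + 0.02)^6 − 1) × 100% ≈ 12.6%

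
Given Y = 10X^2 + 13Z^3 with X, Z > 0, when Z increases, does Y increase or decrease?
Y increases

Taking the partial derivative:
∂Y/∂Z = 39Z^2

∂Y/∂Z = 39Z^2 > 0 (assuming positive values)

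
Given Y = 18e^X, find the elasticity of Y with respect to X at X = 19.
Elasticity = 19

Elasticity = (dY/dX) · (X/Y)

dY/dX = 18·e^X
At X = 19: dY/dX = 18·e^19, Y = 18·e^19

Elasticity = (18·e^19) · (19 / (18·e^19)) = 19

Interpretation: for a small percentage change in X, the percentage change in Y is approximately 19.00 times as large.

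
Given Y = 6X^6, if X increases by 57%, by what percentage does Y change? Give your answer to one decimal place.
1397.6%

For Y = 6X^6:
If X → X(1 + 0.57)
Then Y → Y · (1 + 0.57)^6
     ≈ Y · 14.9761

Percentage change = ((1 + 0.57)^6 − 1) × 100% ≈ 1397.6%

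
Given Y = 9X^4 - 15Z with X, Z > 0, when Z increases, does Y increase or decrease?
Y decreases

Taking the partial derivative:
∂Y/∂Z = -15

∂Y/∂Z = -15 < 0 (assuming positive values)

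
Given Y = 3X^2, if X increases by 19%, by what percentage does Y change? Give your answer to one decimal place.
41.6%

For Y = 3X^2:
If X → X(1 + 0.19)
Then Y → Y · (1 + 0.19)^2
     = Y · 1.4161

Percentage change = ((1 + 0.19)^2 − 1) × 100% ≈ 41.6%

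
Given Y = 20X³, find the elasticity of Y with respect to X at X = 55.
Elasticity = 3

Elasticity = (dY/dX) · (X/Y)

dY/dX = 60·X²
At X = 55: dY/dX = 181500, Y = 3327500

Elasticity = 181500 · (55 / 3327500) = 3

Interpretation: for a small percentage change in X, the percentage change in Y is approximately 3.00 times as large.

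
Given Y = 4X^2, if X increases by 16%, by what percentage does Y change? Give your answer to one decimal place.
34.6%

For Y = 4X^2:
If X → X(1 + 0.16)
Then Y → Y · (1 + 0.16)^2
     = Y · 1.3456

Percentage change = ((1 + 0.16)^2 − 1) × 100% ≈ 34.6%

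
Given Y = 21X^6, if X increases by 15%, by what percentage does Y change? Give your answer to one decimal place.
131.3%

For Y = 21X^6:
If X → X(1 + 0.15)
Then Y → Y · (1 + 0.15)^6
     ≈ Y · 2.3131

Percentage change = ((1 + 0.15)^6 − 1) × 100% ≈ 131.3%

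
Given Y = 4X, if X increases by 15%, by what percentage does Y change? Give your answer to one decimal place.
15.0%

For Y = 4X:
If X → X(1 + 0.15)
Then Y → Y · (1 + 0.15)^1
     = Y · 1.1500

Percentage change = ((1 + 0.15)^1 − 1) × 100% = 15.0%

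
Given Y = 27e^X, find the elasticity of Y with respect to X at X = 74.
Elasticity = 74

Elasticity = (dY/dX) · (X/Y)

dY/dX = 27·e^X
At X = 74: dY/dX = 27·e^74, Y = 27·e^74

Elasticity = (27·e^74) · (74 / (27·e^74)) = 74

Interpretation: for a small percentage change in X, the percentage change in Y is approximately 74.00 times as large.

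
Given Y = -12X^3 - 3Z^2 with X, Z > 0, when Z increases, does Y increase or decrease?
Y decreases

Taking the partial derivative:
∂Y/∂Z = -6Z

∂Y/∂Z = -6Z < 0 (assuming positive values)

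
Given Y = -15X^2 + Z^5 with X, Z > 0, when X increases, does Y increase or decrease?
Y decreases

Taking the partial derivative:
∂Y/∂X = -30X

∂Y/∂X = -30X < 0 (assuming positive values)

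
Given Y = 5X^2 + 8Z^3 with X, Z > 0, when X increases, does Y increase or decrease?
Y increases

Taking the partial derivative:
∂Y/∂X = 10X

∂Y/∂X = 10X > 0 (assuming positive values)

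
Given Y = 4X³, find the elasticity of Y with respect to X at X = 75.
Elasticity = 3

Elasticity = (dY/dX) · (X/Y)

dY/dX = 12·X²
At X = 75: dY/dX = 67500, Y = 1687500

Elasticity = 67500 · (75 / 1687500) = 3

Interpretation: for a small percentage change in X, the percentage change in Y is approximately 3.00 times as large.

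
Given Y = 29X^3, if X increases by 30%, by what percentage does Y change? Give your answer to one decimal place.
119.7%

For Y = 29X^3:
If X → X(1 + 0.3)
Then Y → Y · (1 + 0.3)^3
     = Y · 2.1970

Percentage change = ((1 + 0.3)^3 − 1) × 100% = 119.7%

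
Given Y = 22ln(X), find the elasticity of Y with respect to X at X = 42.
Elasticity = 1/ln(42) ≈ 0.2675

Elasticity = (dY/dX) · (X/Y)

dY/dX = 22/X
At X = 42: dY/dX = 11/21, Y = 22·ln(42)

Elasticity = (11/21) · (42 / (22·ln(42))) = 1/ln(42) ≈ 0.2675

Interpretation: for a small percentage change in X, the percentage change in Y is approximately 0.27 times as large.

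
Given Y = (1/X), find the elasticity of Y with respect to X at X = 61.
Elasticity = -1

Elasticity = (dY/dX) · (X/Y)

dY/dX = -1/X²
At X = 61: dY/dX = -1/3721, Y = 1/61

Elasticity = (-1/3721) · (61 / (1/61)) = -1

Interpretation: for a small percentage change in X, the percentage change in Y is approximately -1.00 times as large.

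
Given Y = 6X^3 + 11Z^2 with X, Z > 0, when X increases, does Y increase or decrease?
Y increases

Taking the partial derivative:
∂Y/∂X = 18X^2

∂Y/∂X = 18X^2 > 0 (assuming positive values)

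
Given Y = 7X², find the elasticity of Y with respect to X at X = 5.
Elasticity = 2

Elasticity = (dY/dX) · (X/Y)

dY/dX = 14·X
At X = 5: dY/dX = 70, Y = 175

Elasticity = 70 · (5 / 175) = 2

Interpretation: for a small percentage change in X, the percentage change in Y is approximately 2.00 times as large.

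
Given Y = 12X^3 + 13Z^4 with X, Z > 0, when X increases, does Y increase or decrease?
Y increases

Taking the partial derivative:
∂Y/∂X = 36X^2

∂Y/∂X = 36X^2 > 0 (assuming positive values)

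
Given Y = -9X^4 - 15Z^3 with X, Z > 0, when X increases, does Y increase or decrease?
Y decreases

Taking the partial derivative:
∂Y/∂X = -36X^3

∂Y/∂X = -36X^3 < 0 (assuming positive values)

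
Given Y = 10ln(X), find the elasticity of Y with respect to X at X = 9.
Elasticity = 1/ln(9) ≈ 0.4551

Elasticity = (dY/dX) · (X/Y)

dY/dX = 10/X
At X = 9: dY/dX = 10/9, Y = 10·ln(9)

Elasticity = (10/9) · (9 / (10·ln(9))) = 1/ln(9) ≈ 0.4551

Interpretation: for a small percentage change in X, the percentage change in Y is approximately 0.46 times as large.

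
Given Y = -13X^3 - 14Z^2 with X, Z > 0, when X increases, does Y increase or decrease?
Y decreases

Taking the partial derivative:
∂Y/∂X = -39X^2

∂Y/∂X = -39X^2 < 0 (assuming positive values)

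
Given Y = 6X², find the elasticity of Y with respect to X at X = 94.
Elasticity = 2

Elasticity = (dY/dX) · (X/Y)

dY/dX = 12·X
At X = 94: dY/dX = 1128, Y = 53016

Elasticity = 1128 · (94 / 53016) = 2

Interpretation: for a small percentage change in X, the percentage change in Y is approximately 2.00 times as large.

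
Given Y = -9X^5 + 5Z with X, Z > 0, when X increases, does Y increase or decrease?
Y decreases

Taking the partial derivative:
∂Y/∂X = -45X^4

∂Y/∂X = -45X^4 < 0 (assuming positive values)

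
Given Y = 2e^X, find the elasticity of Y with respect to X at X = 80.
Elasticity = 80

Elasticity = (dY/dX) · (X/Y)

dY/dX = 2·e^X
At X = 80: dY/dX = 2·e^80, Y = 2·e^80

Elasticity = (2·e^80) · (80 / (2·e^80)) = 80

Interpretation: for a small percentage change in X, the percentage change in Y is approximately 80.00 times as large.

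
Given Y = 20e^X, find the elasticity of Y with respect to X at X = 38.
Elasticity = 38

Elasticity = (dY/dX) · (X/Y)

dY/dX = 20·e^X
At X = 38: dY/dX = 20·e^38, Y = 20·e^38

Elasticity = (20·e^38) · (38 / (20·e^38)) = 38

Interpretation: for a small percentage change in X, the percentage change in Y is approximately 38.00 times as large.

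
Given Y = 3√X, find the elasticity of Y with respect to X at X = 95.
Elasticity = 1/2

Elasticity = (dY/dX) · (X/Y)

dY/dX = 3/(2·√X)
At X = 95: dY/dX = 3·√95/190, Y = 3·√95

Elasticity = (3·√95/190) · (95 / (3·√95)) = 1/2

Interpretation: for a small percentage change in X, the percentage change in Y is approximately 0.50 times as large.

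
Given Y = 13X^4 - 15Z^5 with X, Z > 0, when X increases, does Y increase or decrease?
Y increases

Taking the partial derivative:
∂Y/∂X = 52X^3

∂Y/∂X = 52X^3 > 0 (assuming positive values)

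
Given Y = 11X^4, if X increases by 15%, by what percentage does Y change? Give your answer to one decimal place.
74.9%

For Y = 11X^4:
If X → X(1 + 0.15)
Then Y → Y · (1 + 0.15)^4
     ≈ Y · 1.7490

Percentage change = ((1 + 0.15)^4 − 1) × 100% ≈ 74.9%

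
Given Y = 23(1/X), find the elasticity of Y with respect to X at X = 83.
Elasticity = -1

Elasticity = (dY/dX) · (X/Y)

dY/dX = -23/X²
At X = 83: dY/dX = -23/6889, Y = 23/83

Elasticity = (-23/6889) · (83 / (23/83)) = -1

Interpretation: for a small percentage change in X, the percentage change in Y is approximately -1.00 times as large.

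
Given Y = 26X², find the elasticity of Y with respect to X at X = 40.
Elasticity = 2

Elasticity = (dY/dX) · (X/Y)

dY/dX = 52·X
At X = 40: dY/dX = 2080, Y = 41600

Elasticity = 2080 · (40 / 41600) = 2

Interpretation: for a small percentage change in X, the percentage change in Y is approximately 2.00 times as large.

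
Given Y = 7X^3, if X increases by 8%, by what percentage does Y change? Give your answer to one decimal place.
26.0%

For Y = 7X^3:
If X → X(1 + 0.08)
Then Y → Y · (1 + 0.08)^3
     ≈ Y · 1.2597

Percentage change = ((1 + 0.08)^3 − 1) × 100% ≈ 26.0%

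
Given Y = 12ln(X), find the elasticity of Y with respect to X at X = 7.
Elasticity = 1/ln(7) ≈ 0.5139

Elasticity = (dY/dX) · (X/Y)

dY/dX = 12/X
At X = 7: dY/dX = 12/7, Y = 12·ln(7)

Elasticity = (12/7) · (7 / (12·ln(7))) = 1/ln(7) ≈ 0.5139

Interpretation: for a small percentage change in X, the percentage change in Y is approximately 0.51 times as large.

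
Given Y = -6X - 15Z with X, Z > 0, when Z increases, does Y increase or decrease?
Y decreases

Taking the partial derivative:
∂Y/∂Z = -15

∂Y/∂Z = -15 < 0 (assuming positive values)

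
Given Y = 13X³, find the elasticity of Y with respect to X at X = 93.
Elasticity = 3

Elasticity = (dY/dX) · (X/Y)

dY/dX = 39·X²
At X = 93: dY/dX = 337311, Y = 10456641

Elasticity = 337311 · (93 / 10456641) = 3

Interpretation: for a small percentage change in X, the percentage change in Y is approximately 3.00 times as large.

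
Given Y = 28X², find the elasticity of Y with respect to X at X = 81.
Elasticity = 2

Elasticity = (dY/dX) · (X/Y)

dY/dX = 56·X
At X = 81: dY/dX = 4536, Y = 183708

Elasticity = 4536 · (81 / 183708) = 2

Interpretation: for a small percentage change in X, the percentage change in Y is approximately 2.00 times as large.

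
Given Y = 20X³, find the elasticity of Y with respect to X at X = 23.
Elasticity = 3

Elasticity = (dY/dX) · (X/Y)

dY/dX = 60·X²
At X = 23: dY/dX = 31740, Y = 243340

Elasticity = 31740 · (23 / 243340) = 3

Interpretation: for a small percentage change in X, the percentage change in Y is approximately 3.00 times as large.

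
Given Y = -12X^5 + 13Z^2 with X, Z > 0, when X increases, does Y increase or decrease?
Y decreases

Taking the partial derivative:
∂Y/∂X = -60X^4

∂Y/∂X = -60X^4 < 0 (assuming positive values)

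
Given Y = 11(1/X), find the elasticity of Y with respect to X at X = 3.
Elasticity = -1

Elasticity = (dY/dX) · (X/Y)

dY/dX = -11/X²
At X = 3: dY/dX = -11/9, Y = 11/3

Elasticity = (-11/9) · (3 / (11/3)) = -1

Interpretation: for a small percentage change in X, the percentage change in Y is approximately -1.00 times as large.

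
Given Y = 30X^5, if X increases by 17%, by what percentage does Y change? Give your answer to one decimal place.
119.2%

For Y = 30X^5:
If X → X(1 + 0.17)
Then Y → Y · (1 + 0.17)^5
     ≈ Y · 2.1924

Percentage change = ((1 + 0.17)^5 − 1) × 100% ≈ 119.2%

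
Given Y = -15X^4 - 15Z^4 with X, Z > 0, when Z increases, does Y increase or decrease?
Y decreases

Taking the partial derivative:
∂Y/∂Z = -60Z^3

∂Y/∂Z = -60Z^3 < 0 (assuming positive values)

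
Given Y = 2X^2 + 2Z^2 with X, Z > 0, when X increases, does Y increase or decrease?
Y increases

Taking the partial derivative:
∂Y/∂X = 4X

∂Y/∂X = 4X > 0 (assuming positive values)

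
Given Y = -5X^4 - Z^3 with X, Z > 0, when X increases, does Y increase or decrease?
Y decreases

Taking the partial derivative:
∂Y/∂X = -20X^3

∂Y/∂X = -20X^3 < 0 (assuming positive values)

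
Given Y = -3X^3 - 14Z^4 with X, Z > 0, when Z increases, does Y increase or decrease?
Y decreases

Taking the partial derivative:
∂Y/∂Z = -56Z^3

∂Y/∂Z = -56Z^3 < 0 (assuming positive values)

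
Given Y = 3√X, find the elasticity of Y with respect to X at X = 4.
Elasticity = 1/2

Elasticity = (dY/dX) · (X/Y)

dY/dX = 3/(2·√X)
At X = 4: dY/dX = 3/4, Y = 6

Elasticity = (3/4) · (4 / 6) = 1/2

Interpretation: for a small percentage change in X, the percentage change in Y is approximately 0.50 times as large.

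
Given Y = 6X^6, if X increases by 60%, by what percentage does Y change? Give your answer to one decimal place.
1577.7%

For Y = 6X^6:
If X → X(1 + 0.6)
Then Y → Y · (1 + 0.6)^6
     ≈ Y · 16.7772

Percentage change = ((1 + 0.6)^6 − 1) × 100% ≈ 1577.7%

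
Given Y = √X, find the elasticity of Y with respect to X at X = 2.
Elasticity = 1/2

Elasticity = (dY/dX) · (X/Y)

dY/dX = 1/(2·√X)
At X = 2: dY/dX = √2/4, Y = √2

Elasticity = (√2/4) · (2 / (√2)) = 1/2

Interpretation: for a small percentage change in X, the percentage change in Y is approximately 0.50 times as large.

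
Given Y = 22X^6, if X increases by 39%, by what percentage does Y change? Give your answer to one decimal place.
621.3%

For Y = 22X^6:
If X → X(1 + 0.39)
Then Y → Y · (1 + 0.39)^6
     ≈ Y · 7.2125

Percentage change = ((1 + 0.39)^6 − 1) × 100% ≈ 621.3%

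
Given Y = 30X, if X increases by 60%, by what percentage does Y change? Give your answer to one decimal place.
60.0%

For Y = 30X:
If X → X(1 + 0.6)
Then Y → Y · (1 + 0.6)^1
     = Y · 1.6000

Percentage change = ((1 + 0.6)^1 − 1) × 100% = 60.0%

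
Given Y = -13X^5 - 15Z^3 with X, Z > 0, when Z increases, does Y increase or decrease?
Y decreases

Taking the partial derivative:
∂Y/∂Z = -45Z^2

∂Y/∂Z = -45Z^2 < 0 (assuming positive values)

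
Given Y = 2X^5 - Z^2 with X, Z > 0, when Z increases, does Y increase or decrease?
Y decreases

Taking the partial derivative:
∂Y/∂Z = -2Z

∂Y/∂Z = -2Z < 0 (assuming positive values)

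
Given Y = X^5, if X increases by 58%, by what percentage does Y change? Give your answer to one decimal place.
884.7%

For Y = X^5:
If X → X(1 + 0.58)
Then Y → Y · (1 + 0.58)^5
     ≈ Y · 9.8466

Percentage change = ((1 + 0.58)^5 − 1) × 100% ≈ 884.7%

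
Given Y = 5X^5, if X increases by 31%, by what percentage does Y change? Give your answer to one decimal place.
285.8%

For Y = 5X^5:
If X → X(1 + 0.31)
Then Y → Y · (1 + 0.31)^5
     ≈ Y · 3.8579

Percentage change = ((1 + 0.31)^5 − 1) × 100% ≈ 285.8%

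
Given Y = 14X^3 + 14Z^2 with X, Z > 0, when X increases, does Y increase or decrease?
Y increases

Taking the partial derivative:
∂Y/∂X = 42X^2

∂Y/∂X = 42X^2 > 0 (assuming positive values)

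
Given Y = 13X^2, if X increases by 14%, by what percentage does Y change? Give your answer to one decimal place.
30.0%

For Y = 13X^2:
If X → X(1 + 0.14)
Then Y → Y · (1 + 0.14)^2
     = Y · 1.2996

Percentage change = ((1 + 0.14)^2 − 1) × 100% ≈ 30.0%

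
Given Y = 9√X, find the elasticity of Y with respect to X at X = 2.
Elasticity = 1/2

Elasticity = (dY/dX) · (X/Y)

dY/dX = 9/(2·√X)
At X = 2: dY/dX = 9·√2/4, Y = 9·√2

Elasticity = (9·√2/4) · (2 / (9·√2)) = 1/2

Interpretation: for a small percentage change in X, the percentage change in Y is approximately 0.50 times as large.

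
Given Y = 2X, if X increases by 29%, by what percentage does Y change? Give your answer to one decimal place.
29.0%

For Y = 2X:
If X → X(1 + 0.29)
Then Y → Y · (1 + 0.29)^1
     = Y · 1.2900

Percentage change = ((1 + 0.29)^1 − 1) × 100% = 29.0%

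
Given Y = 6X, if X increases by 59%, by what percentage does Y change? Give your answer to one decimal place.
59.0%

For Y = 6X:
If X → X(1 + 0.59)
Then Y → Y · (1 + 0.59)^1
     = Y · 1.5900

Percentage change = ((1 + 0.59)^1 − 1) × 100% = 59.0%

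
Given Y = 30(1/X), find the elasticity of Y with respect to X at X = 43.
Elasticity = -1

Elasticity = (dY/dX) · (X/Y)

dY/dX = -30/X²
At X = 43: dY/dX = -30/1849, Y = 30/43

Elasticity = (-30/1849) · (43 / (30/43)) = -1

Interpretation: for a small percentage change in X, the percentage change in Y is approximately -1.00 times as large.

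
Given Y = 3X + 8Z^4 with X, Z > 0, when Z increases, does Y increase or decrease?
Y increases

Taking the partial derivative:
∂Y/∂Z = 32Z^3

∂Y/∂Z = 32Z^3 > 0 (assuming positive values)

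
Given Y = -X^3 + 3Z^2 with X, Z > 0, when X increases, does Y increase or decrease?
Y decreases

Taking the partial derivative:
∂Y/∂X = -3X^2

∂Y/∂X = -3X^2 < 0 (assuming positive values)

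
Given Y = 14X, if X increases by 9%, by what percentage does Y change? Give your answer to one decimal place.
9.0%

For Y = 14X:
If X → X(1 + 0.09)
Then Y → Y · (1 + 0.09)^1
     = Y · 1.0900

Percentage change = ((1 + 0.09)^1 − 1) × 100% = 9.0%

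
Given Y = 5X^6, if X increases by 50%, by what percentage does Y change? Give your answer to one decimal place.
1039.1%

For Y = 5X^6:
If X → X(1 + 0.5)
Then Y → Y · (1 + 0.5)^6
     ≈ Y · 11.3906

Percentage change = ((1 + 0.5)^6 − 1) × 100% ≈ 1039.1%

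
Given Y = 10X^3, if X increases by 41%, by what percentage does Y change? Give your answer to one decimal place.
180.3%

For Y = 10X^3:
If X → X(1 + 0.41)
Then Y → Y · (1 + 0.41)^3
     ≈ Y · 2.8032

Percentage change = ((1 + 0.41)^3 − 1) × 100% ≈ 180.3%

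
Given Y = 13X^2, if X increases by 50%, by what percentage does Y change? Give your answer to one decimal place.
125.0%

For Y = 13X^2:
If X → X(1 + 0.5)
Then Y → Y · (1 + 0.5)^2
     = Y · 2.2500

Percentage change = ((1 + 0.5)^2 − 1) × 100% = 125.0%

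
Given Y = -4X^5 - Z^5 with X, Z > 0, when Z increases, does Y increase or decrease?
Y decreases

Taking the partial derivative:
∂Y/∂Z = -5Z^4

∂Y/∂Z = -5Z^4 < 0 (assuming positive values)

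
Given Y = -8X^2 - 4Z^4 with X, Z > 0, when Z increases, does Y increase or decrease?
Y decreases

Taking the partial derivative:
∂Y/∂Z = -16Z^3

∂Y/∂Z = -16Z^3 < 0 (assuming positive values)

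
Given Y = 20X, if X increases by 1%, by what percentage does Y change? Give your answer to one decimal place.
1.0%

For Y = 20X:
If X → X(1 + 0.01)
Then Y → Y · (1 + 0.01)^1
     = Y · 1.0100

Percentage change = ((1 + 0.01)^1 − 1) × 100% = 1.0%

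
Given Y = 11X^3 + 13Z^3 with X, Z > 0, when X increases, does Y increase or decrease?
Y increases

Taking the partial derivative:
∂Y/∂X = 33X^2

∂Y/∂X = 33X^2 > 0 (assuming positive values)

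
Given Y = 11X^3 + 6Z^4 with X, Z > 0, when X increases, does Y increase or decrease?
Y increases

Taking the partial derivative:
∂Y/∂X = 33X^2

∂Y/∂X = 33X^2 > 0 (assuming positive values)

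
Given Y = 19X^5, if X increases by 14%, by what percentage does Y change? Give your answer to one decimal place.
92.5%

For Y = 19X^5:
If X → X(1 + 0.14)
Then Y → Y · (1 + 0.14)^5
     ≈ Y · 1.9254

Percentage change = ((1 + 0.14)^5 − 1) × 100% ≈ 92.5%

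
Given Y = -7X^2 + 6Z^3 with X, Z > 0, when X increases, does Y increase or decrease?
Y decreases

Taking the partial derivative:
∂Y/∂X = -14X

∂Y/∂X = -14X < 0 (assuming positive values)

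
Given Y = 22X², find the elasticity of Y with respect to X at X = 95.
Elasticity = 2

Elasticity = (dY/dX) · (X/Y)

dY/dX = 44·X
At X = 95: dY/dX = 4180, Y = 198550

Elasticity = 4180 · (95 / 198550) = 2

Interpretation: for a small percentage change in X, the percentage change in Y is approximately 2.00 times as large.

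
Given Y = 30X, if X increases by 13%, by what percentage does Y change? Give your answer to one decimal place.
13.0%

For Y = 30X:
If X → X(1 + 0.13)
Then Y → Y · (1 + 0.13)^1
     = Y · 1.1300

Percentage change = ((1 + 0.13)^1 − 1) × 100% = 13.0%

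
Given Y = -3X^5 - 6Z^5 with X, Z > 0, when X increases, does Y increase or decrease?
Y decreases

Taking the partial derivative:
∂Y/∂X = -15X^4

∂Y/∂X = -15X^4 < 0 (assuming positive values)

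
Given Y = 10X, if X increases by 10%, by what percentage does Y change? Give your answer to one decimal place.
10.0%

For Y = 10X:
If X → X(1 + 0.1)
Then Y → Y · (1 + 0.1)^1
     = Y · 1.1000

Percentage change = ((1 + 0.1)^1 − 1) × 100% = 10.0%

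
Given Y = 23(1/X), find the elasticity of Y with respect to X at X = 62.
Elasticity = -1

Elasticity = (dY/dX) · (X/Y)

dY/dX = -23/X²
At X = 62: dY/dX = -23/3844, Y = 23/62

Elasticity = (-23/3844) · (62 / (23/62)) = -1

Interpretation: for a small percentage change in X, the percentage change in Y is approximately -1.00 times as large.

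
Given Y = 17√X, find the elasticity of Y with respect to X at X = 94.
Elasticity = 1/2

Elasticity = (dY/dX) · (X/Y)

dY/dX = 17/(2·√X)
At X = 94: dY/dX = 17·√94/188, Y = 17·√94

Elasticity = (17·√94/188) · (94 / (17·√94)) = 1/2

Interpretation: for a small percentage change in X, the percentage change in Y is approximately 0.50 times as large.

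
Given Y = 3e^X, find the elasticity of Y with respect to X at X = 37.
Elasticity = 37

Elasticity = (dY/dX) · (X/Y)

dY/dX = 3·e^X
At X = 37: dY/dX = 3·e^37, Y = 3·e^37

Elasticity = (3·e^37) · (37 / (3·e^37)) = 37

Interpretation: for a small percentage change in X, the percentage change in Y is approximately 37.00 times as large.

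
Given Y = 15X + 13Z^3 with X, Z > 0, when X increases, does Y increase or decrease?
Y increases

Taking the partial derivative:
∂Y/∂X = 15

∂Y/∂X = 15 > 0 (assuming positive values)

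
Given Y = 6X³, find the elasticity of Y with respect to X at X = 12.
Elasticity = 3

Elasticity = (dY/dX) · (X/Y)

dY/dX = 18·X²
At X = 12: dY/dX = 2592, Y = 10368

Elasticity = 2592 · (12 / 10368) = 3

Interpretation: for a small percentage change in X, the percentage change in Y is approximately 3.00 times as large.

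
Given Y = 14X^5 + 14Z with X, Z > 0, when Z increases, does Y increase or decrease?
Y increases

Taking the partial derivative:
∂Y/∂Z = 14

∂Y/∂Z = 14 > 0 (assuming positive values)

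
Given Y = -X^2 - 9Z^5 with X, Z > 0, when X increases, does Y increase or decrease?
Y decreases

Taking the partial derivative:
∂Y/∂X = -2X

∂Y/∂X = -2X < 0 (assuming positive values)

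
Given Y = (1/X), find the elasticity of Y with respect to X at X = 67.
Elasticity = -1

Elasticity = (dY/dX) · (X/Y)

dY/dX = -1/X²
At X = 67: dY/dX = -1/4489, Y = 1/67

Elasticity = (-1/4489) · (67 / (1/67)) = -1

Interpretation: for a small percentage change in X, the percentage change in Y is approximately -1.00 times as large.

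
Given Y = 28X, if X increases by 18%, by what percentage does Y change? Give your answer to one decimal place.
18.0%

For Y = 28X:
If X → X(1 + 0.18)
Then Y → Y · (1 + 0.18)^1
     = Y · 1.1800

Percentage change = ((1 + 0.18)^1 − 1) × 100% = 18.0%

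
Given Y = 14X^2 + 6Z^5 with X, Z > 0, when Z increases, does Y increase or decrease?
Y increases

Taking the partial derivative:
∂Y/∂Z = 30Z^4

∂Y/∂Z = 30Z^4 > 0 (assuming positive values)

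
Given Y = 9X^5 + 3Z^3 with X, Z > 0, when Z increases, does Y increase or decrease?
Y increases

Taking the partial derivative:
∂Y/∂Z = 9Z^2

∂Y/∂Z = 9Z^2 > 0 (assuming positive values)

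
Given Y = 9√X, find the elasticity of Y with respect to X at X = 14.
Elasticity = 1/2

Elasticity = (dY/dX) · (X/Y)

dY/dX = 9/(2·√X)
At X = 14: dY/dX = 9·√14/28, Y = 9·√14

Elasticity = (9·√14/28) · (14 / (9·√14)) = 1/2

Interpretation: for a small percentage change in X, the percentage change in Y is approximately 0.50 times as large.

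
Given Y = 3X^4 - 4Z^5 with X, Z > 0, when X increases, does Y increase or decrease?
Y increases

Taking the partial derivative:
∂Y/∂X = 12X^3

∂Y/∂X = 12X^3 > 0 (assuming positive values)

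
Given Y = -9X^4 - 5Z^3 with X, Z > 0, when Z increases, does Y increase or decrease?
Y decreases

Taking the partial derivative:
∂Y/∂Z = -15Z^2

∂Y/∂Z = -15Z^2 < 0 (assuming positive values)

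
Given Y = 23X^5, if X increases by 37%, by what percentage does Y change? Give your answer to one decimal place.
382.6%

For Y = 23X^5:
If X → X(1 + 0.37)
Then Y → Y · (1 + 0.37)^5
     ≈ Y · 4.8262

Percentage change = ((1 + 0.37)^5 − 1) × 100% ≈ 382.6%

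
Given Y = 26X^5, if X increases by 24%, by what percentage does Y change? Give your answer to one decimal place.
193.2%

For Y = 26X^5:
If X → X(1 + 0.24)
Then Y → Y · (1 + 0.24)^5
     ≈ Y · 2.9316

Percentage change = ((1 + 0.24)^5 − 1) × 100% ≈ 193.2%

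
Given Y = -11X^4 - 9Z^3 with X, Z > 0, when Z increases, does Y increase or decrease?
Y decreases

Taking the partial derivative:
∂Y/∂Z = -27Z^2

∂Y/∂Z = -27Z^2 < 0 (assuming positive values)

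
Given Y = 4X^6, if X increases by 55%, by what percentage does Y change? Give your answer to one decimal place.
1286.7%

For Y = 4X^6:
If X → X(1 + 0.55)
Then Y → Y · (1 + 0.55)^6
     ≈ Y · 13.8672

Percentage change = ((1 + 0.55)^6 − 1) × 100% ≈ 1286.7%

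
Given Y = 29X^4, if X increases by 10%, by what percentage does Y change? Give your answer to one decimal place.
46.4%

For Y = 29X^4:
If X → X(1 + 0.1)
Then Y → Y · (1 + 0.1)^4
     = Y · 1.4641

Percentage change = ((1 + 0.1)^4 − 1) × 100% ≈ 46.4%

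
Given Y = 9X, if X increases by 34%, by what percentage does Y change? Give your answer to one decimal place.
34.0%

For Y = 9X:
If X → X(1 + 0.34)
Then Y → Y · (1 + 0.34)^1
     = Y · 1.3400

Percentage change = ((1 + 0.34)^1 − 1) × 100% = 34.0%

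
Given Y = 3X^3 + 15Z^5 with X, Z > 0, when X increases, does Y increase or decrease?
Y increases

Taking the partial derivative:
∂Y/∂X = 9X^2

∂Y/∂X = 9X^2 > 0 (assuming positive values)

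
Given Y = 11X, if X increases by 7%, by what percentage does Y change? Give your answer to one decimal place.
7.0%

For Y = 11X:
If X → X(1 + 0.07)
Then Y → Y · (1 + 0.07)^1
     = Y · 1.0700

Percentage change = ((1 + 0.07)^1 − 1) × 100% = 7.0%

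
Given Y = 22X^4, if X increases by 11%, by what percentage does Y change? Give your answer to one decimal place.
51.8%

For Y = 22X^4:
If X → X(1 + 0.11)
Then Y → Y · (1 + 0.11)^4
     ≈ Y · 1.5181

Percentage change = ((1 + 0.11)^4 − 1) × 100% ≈ 51.8%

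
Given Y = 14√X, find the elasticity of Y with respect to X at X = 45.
Elasticity = 1/2

Elasticity = (dY/dX) · (X/Y)

dY/dX = 7/√X
At X = 45: dY/dX = 7·√5/15, Y = 42·√5

Elasticity = (7·√5/15) · (45 / (42·√5)) = 1/2

Interpretation: for a small percentage change in X, the percentage change in Y is approximately 0.50 times as large.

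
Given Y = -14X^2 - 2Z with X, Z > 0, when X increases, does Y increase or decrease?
Y decreases

Taking the partial derivative:
∂Y/∂X = -28X

∂Y/∂X = -28X < 0 (assuming positive values)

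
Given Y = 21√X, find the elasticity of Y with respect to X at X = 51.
Elasticity = 1/2

Elasticity = (dY/dX) · (X/Y)

dY/dX = 21/(2·√X)
At X = 51: dY/dX = 7·√51/34, Y = 21·√51

Elasticity = (7·√51/34) · (51 / (21·√51)) = 1/2

Interpretation: for a small percentage change in X, the percentage change in Y is approximately 0.50 times as large.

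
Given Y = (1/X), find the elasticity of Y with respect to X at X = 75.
Elasticity = -1

Elasticity = (dY/dX) · (X/Y)

dY/dX = -1/X²
At X = 75: dY/dX = -1/5625, Y = 1/75

Elasticity = (-1/5625) · (75 / (1/75)) = -1

Interpretation: for a small percentage change in X, the percentage change in Y is approximately -1.00 times as large.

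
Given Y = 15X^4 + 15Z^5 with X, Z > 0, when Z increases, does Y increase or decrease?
Y increases

Taking the partial derivative:
∂Y/∂Z = 75Z^4

∂Y/∂Z = 75Z^4 > 0 (assuming positive values)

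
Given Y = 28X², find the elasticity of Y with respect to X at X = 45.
Elasticity = 2

Elasticity = (dY/dX) · (X/Y)

dY/dX = 56·X
At X = 45: dY/dX = 2520, Y = 56700

Elasticity = 2520 · (45 / 56700) = 2

Interpretation: for a small percentage change in X, the percentage change in Y is approximately 2.00 times as large.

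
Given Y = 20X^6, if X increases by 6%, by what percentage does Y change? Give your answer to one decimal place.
41.9%

For Y = 20X^6:
If X → X(1 + 0.06)
Then Y → Y · (1 + 0.06)^6
     ≈ Y · 1.4185

Percentage change = ((1 + 0.06)^6 − 1) × 100% ≈ 41.9%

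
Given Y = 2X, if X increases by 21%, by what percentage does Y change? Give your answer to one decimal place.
21.0%

For Y = 2X:
If X → X(1 + 0.21)
Then Y → Y · (1 + 0.21)^1
     = Y · 1.2100

Percentage change = ((1 + 0.21)^1 − 1) × 100% = 21.0%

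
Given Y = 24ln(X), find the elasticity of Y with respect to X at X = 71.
Elasticity = 1/ln(71) ≈ 0.2346

Elasticity = (dY/dX) · (X/Y)

dY/dX = 24/X
At X = 71: dY/dX = 24/71, Y = 24·ln(71)

Elasticity = (24/71) · (71 / (24·ln(71))) = 1/ln(71) ≈ 0.2346

Interpretation: for a small percentage change in X, the percentage change in Y is approximately 0.23 times as large.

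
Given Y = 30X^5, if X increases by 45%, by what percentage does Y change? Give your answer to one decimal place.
541.0%

For Y = 30X^5:
If X → X(1 + 0.45)
Then Y → Y · (1 + 0.45)^5
     ≈ Y · 6.4097

Percentage change = ((1 + 0.45)^5 − 1) × 100% ≈ 541.0%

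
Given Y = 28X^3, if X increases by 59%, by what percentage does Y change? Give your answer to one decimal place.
302.0%

For Y = 28X^3:
If X → X(1 + 0.59)
Then Y → Y · (1 + 0.59)^3
     ≈ Y · 4.0197

Percentage change = ((1 + 0.59)^3 − 1) × 100% ≈ 302.0%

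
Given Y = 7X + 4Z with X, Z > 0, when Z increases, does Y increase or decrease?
Y increases

Taking the partial derivative:
∂Y/∂Z = 4

∂Y/∂Z = 4 > 0 (assuming positive values)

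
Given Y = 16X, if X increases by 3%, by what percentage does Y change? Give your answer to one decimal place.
3.0%

For Y = 16X:
If X → X(1 + 0.03)
Then Y → Y · (1 + 0.03)^1
     = Y · 1.0300

Percentage change = ((1 + 0.03)^1 − 1) × 100% = 3.0%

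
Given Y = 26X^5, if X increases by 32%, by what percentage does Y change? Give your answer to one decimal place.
300.7%

For Y = 26X^5:
If X → X(1 + 0.32)
Then Y → Y · (1 + 0.32)^5
     ≈ Y · 4.0075

Percentage change = ((1 + 0.32)^5 − 1) × 100% ≈ 300.7%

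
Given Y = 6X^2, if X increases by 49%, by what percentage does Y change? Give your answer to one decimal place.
122.0%

For Y = 6X^2:
If X → X(1 + 0.49)
Then Y → Y · (1 + 0.49)^2
     = Y · 2.2201

Percentage change = ((1 + 0.49)^2 − 1) × 100% ≈ 122.0%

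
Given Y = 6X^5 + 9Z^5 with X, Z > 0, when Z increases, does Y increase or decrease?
Y increases

Taking the partial derivative:
∂Y/∂Z = 45Z^4

∂Y/∂Z = 45Z^4 > 0 (assuming positive values)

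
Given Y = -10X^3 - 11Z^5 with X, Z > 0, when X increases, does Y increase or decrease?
Y decreases

Taking the partial derivative:
∂Y/∂X = -30X^2

∂Y/∂X = -30X^2 < 0 (assuming positive values)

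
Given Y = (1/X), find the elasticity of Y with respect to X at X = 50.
Elasticity = -1

Elasticity = (dY/dX) · (X/Y)

dY/dX = -1/X²
At X = 50: dY/dX = -1/2500, Y = 1/50

Elasticity = (-1/2500) · (50 / (1/50)) = -1

Interpretation: for a small percentage change in X, the percentage change in Y is approximately -1.00 times as large.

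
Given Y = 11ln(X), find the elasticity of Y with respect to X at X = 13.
Elasticity = 1/ln(13) ≈ 0.3899

Elasticity = (dY/dX) · (X/Y)

dY/dX = 11/X
At X = 13: dY/dX = 11/13, Y = 11·ln(13)

Elasticity = (11/13) · (13 / (11·ln(13))) = 1/ln(13) ≈ 0.3899

Interpretation: for a small percentage change in X, the percentage change in Y is approximately 0.39 times as large.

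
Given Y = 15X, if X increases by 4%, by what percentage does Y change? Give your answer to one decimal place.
4.0%

For Y = 15X:
If X → X(1 + 0.04)
Then Y → Y · (1 + 0.04)^1
     = Y · 1.0400

Percentage change = ((1 + 0.04)^1 − 1) × 100% = 4.0%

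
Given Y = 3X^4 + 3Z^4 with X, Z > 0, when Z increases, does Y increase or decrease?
Y increases

Taking the partial derivative:
∂Y/∂Z = 12Z^3

∂Y/∂Z = 12Z^3 > 0 (assuming positive values)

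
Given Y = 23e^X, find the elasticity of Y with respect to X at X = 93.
Elasticity = 93

Elasticity = (dY/dX) · (X/Y)

dY/dX = 23·e^X
At X = 93: dY/dX = 23·e^93, Y = 23·e^93

Elasticity = (23·e^93) · (93 / (23·e^93)) = 93

Interpretation: for a small percentage change in X, the percentage change in Y is approximately 93.00 times as large.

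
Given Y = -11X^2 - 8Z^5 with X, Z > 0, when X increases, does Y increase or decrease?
Y decreases

Taking the partial derivative:
∂Y/∂X = -22X

∂Y/∂X = -22X < 0 (assuming positive values)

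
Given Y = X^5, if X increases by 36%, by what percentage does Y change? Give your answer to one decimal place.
365.3%

For Y = X^5:
If X → X(1 + 0.36)
Then Y → Y · (1 + 0.36)^5
     ≈ Y · 4.6526

Percentage change = ((1 + 0.36)^5 − 1) × 100% ≈ 365.3%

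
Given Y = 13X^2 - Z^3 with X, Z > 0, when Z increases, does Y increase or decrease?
Y decreases

Taking the partial derivative:
∂Y/∂Z = -3Z^2

∂Y/∂Z = -3Z^2 < 0 (assuming positive values)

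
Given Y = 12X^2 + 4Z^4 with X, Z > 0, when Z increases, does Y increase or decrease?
Y increases

Taking the partial derivative:
∂Y/∂Z = 16Z^3

∂Y/∂Z = 16Z^3 > 0 (assuming positive values)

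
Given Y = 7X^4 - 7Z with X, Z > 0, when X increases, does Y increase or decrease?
Y increases

Taking the partial derivative:
∂Y/∂X = 28X^3

∂Y/∂X = 28X^3 > 0 (assuming positive values)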